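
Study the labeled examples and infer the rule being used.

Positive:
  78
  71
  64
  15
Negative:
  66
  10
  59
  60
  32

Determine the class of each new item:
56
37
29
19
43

Comparing the two groups points to one rule — ≡ 1 (mod 7).
Negative: 56, since 56 mod 7 = 0.
Negative: 37, since 37 mod 7 = 2.
Positive: 29, since 29 mod 7 = 1.
Negative: 19, since 19 mod 7 = 5.
Positive: 43, since 43 mod 7 = 1.

Negative, Negative, Positive, Negative, Positive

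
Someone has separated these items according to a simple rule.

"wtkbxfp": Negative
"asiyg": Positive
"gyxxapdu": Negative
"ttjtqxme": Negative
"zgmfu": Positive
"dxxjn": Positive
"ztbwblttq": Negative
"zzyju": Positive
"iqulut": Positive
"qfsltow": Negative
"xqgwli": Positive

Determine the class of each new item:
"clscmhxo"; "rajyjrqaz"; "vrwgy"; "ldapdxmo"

Negative, Negative, Positive, Negative

The common property of the 'Positive' items is: length ≤ 6. No 'Negative' item has it.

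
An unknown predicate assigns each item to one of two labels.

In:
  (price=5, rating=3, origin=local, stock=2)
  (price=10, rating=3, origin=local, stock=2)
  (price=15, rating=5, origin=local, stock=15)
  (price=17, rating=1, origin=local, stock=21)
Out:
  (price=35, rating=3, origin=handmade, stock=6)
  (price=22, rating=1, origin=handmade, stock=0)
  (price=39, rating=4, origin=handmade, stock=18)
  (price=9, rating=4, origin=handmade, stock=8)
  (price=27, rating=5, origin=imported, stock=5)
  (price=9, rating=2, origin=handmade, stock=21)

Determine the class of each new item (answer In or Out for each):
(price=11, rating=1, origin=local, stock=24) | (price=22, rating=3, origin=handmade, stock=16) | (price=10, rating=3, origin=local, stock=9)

A rule that fits every label: origin is local — true of each 'In' example, false of each 'Out' one.
(price=11, rating=1, origin=local, stock=24): origin is local — passes, so In.
(price=22, rating=3, origin=handmade, stock=16): origin is handmade — doesn't qualify, so Out.
(price=10, rating=3, origin=local, stock=9): origin is local — passes, so In.

In, Out, In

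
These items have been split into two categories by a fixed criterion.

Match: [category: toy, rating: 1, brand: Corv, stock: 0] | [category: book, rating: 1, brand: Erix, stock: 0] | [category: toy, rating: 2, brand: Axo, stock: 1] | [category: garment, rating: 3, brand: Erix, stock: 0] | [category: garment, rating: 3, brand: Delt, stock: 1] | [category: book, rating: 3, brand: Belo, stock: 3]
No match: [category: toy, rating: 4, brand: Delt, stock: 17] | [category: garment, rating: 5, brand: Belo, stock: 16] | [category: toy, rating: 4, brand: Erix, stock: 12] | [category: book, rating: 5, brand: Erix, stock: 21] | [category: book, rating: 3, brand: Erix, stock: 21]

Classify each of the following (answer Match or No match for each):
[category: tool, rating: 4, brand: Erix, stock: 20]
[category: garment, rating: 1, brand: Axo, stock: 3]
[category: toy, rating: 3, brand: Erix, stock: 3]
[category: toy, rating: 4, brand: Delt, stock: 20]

No match, Match, Match, No match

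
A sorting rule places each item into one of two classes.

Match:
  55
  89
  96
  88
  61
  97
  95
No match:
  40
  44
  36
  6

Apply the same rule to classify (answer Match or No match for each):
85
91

All 'Match' examples share one property — at least 55 — and every 'No match' example lacks it.
Match: 85, since 85 ≥ 55.
Match: 91, since 91 ≥ 55.

Match, Match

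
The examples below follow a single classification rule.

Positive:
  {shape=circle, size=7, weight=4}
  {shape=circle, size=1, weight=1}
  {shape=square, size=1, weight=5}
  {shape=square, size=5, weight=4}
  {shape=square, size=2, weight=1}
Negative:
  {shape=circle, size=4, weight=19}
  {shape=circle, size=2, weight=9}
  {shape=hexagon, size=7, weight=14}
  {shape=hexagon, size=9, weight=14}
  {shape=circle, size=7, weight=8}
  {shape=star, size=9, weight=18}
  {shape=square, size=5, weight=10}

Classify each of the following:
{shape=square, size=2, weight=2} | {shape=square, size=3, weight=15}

Rule: weight ≤ 5. This holds for each 'Positive' example and fails for each 'Negative' one.
{shape=square, size=2, weight=2}: weight = 2, fits → Positive. {shape=square, size=3, weight=15}: weight = 15, fails the rule → Negative.

Positive, Negative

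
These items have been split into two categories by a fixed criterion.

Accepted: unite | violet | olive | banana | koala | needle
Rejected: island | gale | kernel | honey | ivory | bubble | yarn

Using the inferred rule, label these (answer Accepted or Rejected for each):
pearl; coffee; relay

The pattern is that an item is 'Accepted' exactly when: has ≥ 3 vowels.
pearl: 2 vowels, doesn't qualify → Rejected. coffee: 3 vowels, meets the rule → Accepted. relay: 2 vowels, doesn't qualify → Rejected.

Rejected, Accepted, Rejected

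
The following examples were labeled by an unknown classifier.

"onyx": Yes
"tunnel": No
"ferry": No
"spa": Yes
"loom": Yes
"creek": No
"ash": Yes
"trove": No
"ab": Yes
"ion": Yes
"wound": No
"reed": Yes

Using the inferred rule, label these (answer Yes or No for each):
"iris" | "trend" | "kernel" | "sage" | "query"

Yes, No, No, Yes, No

Rule: length ≤ 4. This holds for each 'Yes' example and fails for each 'No' one.
"iris": length 4, satisfies this → Yes. "trend": length 5, does not pass → No. "kernel": length 6, does not pass → No. "sage": length 4, satisfies this → Yes. "query": length 5, does not pass → No.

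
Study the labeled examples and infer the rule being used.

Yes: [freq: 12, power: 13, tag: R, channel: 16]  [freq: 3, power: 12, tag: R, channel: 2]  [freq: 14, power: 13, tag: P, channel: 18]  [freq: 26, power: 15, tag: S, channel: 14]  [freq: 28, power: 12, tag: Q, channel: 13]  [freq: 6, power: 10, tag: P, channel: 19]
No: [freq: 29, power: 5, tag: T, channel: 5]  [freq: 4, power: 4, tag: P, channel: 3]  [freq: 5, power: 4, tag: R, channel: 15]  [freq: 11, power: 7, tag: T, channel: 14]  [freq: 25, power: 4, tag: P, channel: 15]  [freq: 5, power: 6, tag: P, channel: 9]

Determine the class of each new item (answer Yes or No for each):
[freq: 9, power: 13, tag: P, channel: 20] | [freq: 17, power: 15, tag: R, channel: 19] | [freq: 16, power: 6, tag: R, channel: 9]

The simplest hypothesis consistent with all the labels is: power ≥ 10.

Yes, Yes, No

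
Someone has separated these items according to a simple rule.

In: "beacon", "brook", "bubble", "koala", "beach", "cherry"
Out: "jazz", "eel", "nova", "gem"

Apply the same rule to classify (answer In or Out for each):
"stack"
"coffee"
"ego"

In, In, Out

Every 'In' example satisfies: length ≥ 5. None of the 'Out' examples do.
In: "stack", since length 5.
In: "coffee", since length 6.
Out: "ego", since length 3.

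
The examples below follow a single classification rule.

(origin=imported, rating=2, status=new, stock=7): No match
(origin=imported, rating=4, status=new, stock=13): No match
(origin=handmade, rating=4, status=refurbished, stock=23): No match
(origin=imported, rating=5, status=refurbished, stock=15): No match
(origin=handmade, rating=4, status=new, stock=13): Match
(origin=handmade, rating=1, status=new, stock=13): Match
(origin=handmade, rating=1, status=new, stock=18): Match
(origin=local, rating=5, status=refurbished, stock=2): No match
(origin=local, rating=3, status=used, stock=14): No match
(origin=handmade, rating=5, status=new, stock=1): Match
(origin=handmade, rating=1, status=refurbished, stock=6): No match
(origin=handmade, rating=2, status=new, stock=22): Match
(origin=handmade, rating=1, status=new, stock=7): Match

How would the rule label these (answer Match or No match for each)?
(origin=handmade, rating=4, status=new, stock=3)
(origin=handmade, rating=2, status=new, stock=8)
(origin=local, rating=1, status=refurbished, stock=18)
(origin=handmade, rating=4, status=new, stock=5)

Match, Match, No match, Match

A rule that fits every label: status is new AND origin is handmade — true of each 'Match' example, false of each 'No match' one.
Match: (origin=handmade, rating=4, status=new, stock=3), since status is new, origin is handmade.
Match: (origin=handmade, rating=2, status=new, stock=8), since status is new, origin is handmade.
No match: (origin=local, rating=1, status=refurbished, stock=18), since status is refurbished, origin is local.
Match: (origin=handmade, rating=4, status=new, stock=5), since status is new, origin is handmade.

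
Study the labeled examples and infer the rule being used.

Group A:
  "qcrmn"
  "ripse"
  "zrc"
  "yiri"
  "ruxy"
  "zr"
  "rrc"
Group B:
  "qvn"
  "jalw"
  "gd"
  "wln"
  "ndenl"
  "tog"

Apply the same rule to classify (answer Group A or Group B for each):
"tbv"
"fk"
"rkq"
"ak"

Every 'Group A' example satisfies: contains 'r'. None of the 'Group B' examples do.
"tbv": no 'r', doesn't match → Group B. "fk": no 'r', doesn't match → Group B. "rkq": has 'r', matches → Group A. "ak": no 'r', doesn't match → Group B.

Group B, Group B, Group A, Group B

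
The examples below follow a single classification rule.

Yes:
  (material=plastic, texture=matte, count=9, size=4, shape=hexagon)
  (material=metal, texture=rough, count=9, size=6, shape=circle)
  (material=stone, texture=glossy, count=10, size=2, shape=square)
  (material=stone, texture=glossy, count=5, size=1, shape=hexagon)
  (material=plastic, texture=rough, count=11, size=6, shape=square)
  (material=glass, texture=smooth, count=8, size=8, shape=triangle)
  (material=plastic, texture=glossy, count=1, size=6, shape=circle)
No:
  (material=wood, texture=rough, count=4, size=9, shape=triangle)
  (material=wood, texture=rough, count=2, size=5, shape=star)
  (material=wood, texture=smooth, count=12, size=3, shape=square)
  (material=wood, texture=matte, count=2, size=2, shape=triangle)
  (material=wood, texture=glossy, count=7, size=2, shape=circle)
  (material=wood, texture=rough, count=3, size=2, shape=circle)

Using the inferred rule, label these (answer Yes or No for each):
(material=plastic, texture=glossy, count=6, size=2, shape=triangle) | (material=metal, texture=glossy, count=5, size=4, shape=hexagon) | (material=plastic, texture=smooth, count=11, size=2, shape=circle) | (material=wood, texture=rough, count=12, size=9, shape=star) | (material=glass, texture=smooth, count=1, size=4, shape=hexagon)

Yes, Yes, Yes, No, Yes

The simplest hypothesis consistent with all the labels is: material is not wood.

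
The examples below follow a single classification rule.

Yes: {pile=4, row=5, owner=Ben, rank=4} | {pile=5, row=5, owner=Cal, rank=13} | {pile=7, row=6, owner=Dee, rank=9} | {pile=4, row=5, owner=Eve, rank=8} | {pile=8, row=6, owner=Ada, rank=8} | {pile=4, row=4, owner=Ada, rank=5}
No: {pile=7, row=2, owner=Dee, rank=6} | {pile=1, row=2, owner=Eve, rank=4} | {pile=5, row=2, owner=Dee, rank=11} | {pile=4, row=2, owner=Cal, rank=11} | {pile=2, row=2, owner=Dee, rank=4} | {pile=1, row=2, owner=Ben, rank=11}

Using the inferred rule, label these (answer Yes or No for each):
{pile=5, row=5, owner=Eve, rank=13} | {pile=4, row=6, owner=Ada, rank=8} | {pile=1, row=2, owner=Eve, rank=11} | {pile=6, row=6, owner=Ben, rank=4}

The distinguishing property — row ≥ 4 — holds for all the 'Yes' cases and none of the 'No' cases.
{pile=5, row=5, owner=Eve, rank=13}: Yes (row = 5).
{pile=4, row=6, owner=Ada, rank=8}: Yes (row = 6).
{pile=1, row=2, owner=Eve, rank=11}: No (row = 2).
{pile=6, row=6, owner=Ben, rank=4}: Yes (row = 6).

Yes, Yes, No, Yes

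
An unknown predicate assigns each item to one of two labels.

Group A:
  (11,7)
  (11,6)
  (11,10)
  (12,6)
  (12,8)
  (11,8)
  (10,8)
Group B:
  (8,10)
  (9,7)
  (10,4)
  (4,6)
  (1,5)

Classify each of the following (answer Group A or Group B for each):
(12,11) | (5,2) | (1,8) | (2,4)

The rule appears to be: first > second AND sum ≥ 17.
Group A: (12,11), since 12 > 11, 12+11 = 23. Group B: (5,2), since 5 > 2, 5+2 = 7. Group B: (1,8), since 1 < 8, 1+8 = 9. Group B: (2,4), since 2 < 4, 2+4 = 6.

Group A, Group B, Group B, Group B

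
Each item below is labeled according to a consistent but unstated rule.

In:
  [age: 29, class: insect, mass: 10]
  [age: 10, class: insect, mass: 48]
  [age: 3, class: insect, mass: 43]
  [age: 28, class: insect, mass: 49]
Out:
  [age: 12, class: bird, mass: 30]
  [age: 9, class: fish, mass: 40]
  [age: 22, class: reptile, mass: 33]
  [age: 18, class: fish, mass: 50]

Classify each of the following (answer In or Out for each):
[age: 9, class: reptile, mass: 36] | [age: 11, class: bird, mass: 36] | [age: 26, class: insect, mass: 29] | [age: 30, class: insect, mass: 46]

Out, Out, In, In

Looking at the examples, the only property every 'In' case has and every 'Out' case lacks is: class is insect.
[age: 9, class: reptile, mass: 36]: class is reptile, lacks this property → Out. [age: 11, class: bird, mass: 36]: class is bird, lacks this property → Out. [age: 26, class: insect, mass: 29]: class is insect, fits → In. [age: 30, class: insect, mass: 46]: class is insect, fits → In.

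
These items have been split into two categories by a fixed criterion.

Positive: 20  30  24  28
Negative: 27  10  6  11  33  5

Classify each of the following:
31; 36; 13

Negative, Positive, Negative

The pattern is that an item is 'Positive' exactly when: even AND at least 11.
31: 31 is odd, 31 ≥ 11 — lacks this property, so Negative.
36: 36 is even, 36 ≥ 11 — matches, so Positive.
13: 13 is odd, 13 ≥ 11 — lacks this property, so Negative.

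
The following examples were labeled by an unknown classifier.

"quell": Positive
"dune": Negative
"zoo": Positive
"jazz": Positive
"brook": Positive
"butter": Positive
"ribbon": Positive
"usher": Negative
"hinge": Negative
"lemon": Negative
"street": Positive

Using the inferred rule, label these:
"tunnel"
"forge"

Positive, Negative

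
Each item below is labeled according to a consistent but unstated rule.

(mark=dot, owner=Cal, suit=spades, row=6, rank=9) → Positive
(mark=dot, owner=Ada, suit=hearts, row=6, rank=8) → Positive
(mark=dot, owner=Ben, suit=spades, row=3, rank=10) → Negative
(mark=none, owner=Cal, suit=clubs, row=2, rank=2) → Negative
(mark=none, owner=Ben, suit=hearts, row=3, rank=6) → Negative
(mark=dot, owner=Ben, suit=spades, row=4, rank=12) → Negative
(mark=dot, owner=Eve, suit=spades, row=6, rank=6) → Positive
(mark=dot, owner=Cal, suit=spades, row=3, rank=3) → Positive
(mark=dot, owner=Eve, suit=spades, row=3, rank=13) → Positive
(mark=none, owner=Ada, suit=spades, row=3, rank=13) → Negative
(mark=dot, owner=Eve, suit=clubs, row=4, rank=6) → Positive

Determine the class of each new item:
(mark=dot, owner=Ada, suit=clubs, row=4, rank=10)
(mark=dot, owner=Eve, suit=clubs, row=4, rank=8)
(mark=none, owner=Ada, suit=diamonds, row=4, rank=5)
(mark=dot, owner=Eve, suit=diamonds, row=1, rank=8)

The common property of the 'Positive' items is: owner is not Ben AND mark is dot. No 'Negative' item has it.
(mark=dot, owner=Ada, suit=clubs, row=4, rank=10): owner is Ada, mark is dot — matches, so Positive. (mark=dot, owner=Eve, suit=clubs, row=4, rank=8): owner is Eve, mark is dot — matches, so Positive. (mark=none, owner=Ada, suit=diamonds, row=4, rank=5): owner is Ada, mark is none — fails the rule, so Negative. (mark=dot, owner=Eve, suit=diamonds, row=1, rank=8): owner is Eve, mark is dot — matches, so Positive.

Positive, Positive, Negative, Positive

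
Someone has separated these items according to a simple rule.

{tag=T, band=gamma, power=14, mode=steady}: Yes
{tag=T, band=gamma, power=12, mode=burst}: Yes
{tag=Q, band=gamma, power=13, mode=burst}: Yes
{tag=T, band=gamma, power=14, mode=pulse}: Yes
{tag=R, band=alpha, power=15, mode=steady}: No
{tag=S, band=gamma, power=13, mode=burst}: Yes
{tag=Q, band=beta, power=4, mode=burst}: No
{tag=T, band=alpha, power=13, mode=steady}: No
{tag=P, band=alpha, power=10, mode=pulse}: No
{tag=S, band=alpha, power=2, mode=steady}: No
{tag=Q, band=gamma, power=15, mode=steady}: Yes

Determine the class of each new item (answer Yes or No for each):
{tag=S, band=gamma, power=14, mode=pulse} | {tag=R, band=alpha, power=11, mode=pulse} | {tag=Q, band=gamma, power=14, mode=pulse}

One predicate separates the groups cleanly: band is gamma.

Yes, No, Yes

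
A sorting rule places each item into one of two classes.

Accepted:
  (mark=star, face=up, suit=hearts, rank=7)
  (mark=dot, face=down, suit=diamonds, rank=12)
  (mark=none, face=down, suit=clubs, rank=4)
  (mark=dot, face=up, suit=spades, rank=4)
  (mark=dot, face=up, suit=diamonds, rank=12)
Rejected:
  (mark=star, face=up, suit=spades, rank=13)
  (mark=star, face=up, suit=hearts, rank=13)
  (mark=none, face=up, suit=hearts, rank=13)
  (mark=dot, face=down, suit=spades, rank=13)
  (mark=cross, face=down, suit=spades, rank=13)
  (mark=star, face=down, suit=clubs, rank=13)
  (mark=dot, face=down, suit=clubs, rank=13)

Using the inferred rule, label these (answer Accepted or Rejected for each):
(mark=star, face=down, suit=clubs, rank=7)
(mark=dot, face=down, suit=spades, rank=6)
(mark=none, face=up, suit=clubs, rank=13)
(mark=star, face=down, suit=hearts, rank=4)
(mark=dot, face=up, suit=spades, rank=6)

Accepted, Accepted, Rejected, Accepted, Accepted

'Accepted' ⟺ rank ≤ 12.
(mark=star, face=down, suit=clubs, rank=7): rank = 7, fits → Accepted. (mark=dot, face=down, suit=spades, rank=6): rank = 6, fits → Accepted. (mark=none, face=up, suit=clubs, rank=13): rank = 13, does not pass → Rejected. (mark=star, face=down, suit=hearts, rank=4): rank = 4, fits → Accepted. (mark=dot, face=up, suit=spades, rank=6): rank = 6, fits → Accepted.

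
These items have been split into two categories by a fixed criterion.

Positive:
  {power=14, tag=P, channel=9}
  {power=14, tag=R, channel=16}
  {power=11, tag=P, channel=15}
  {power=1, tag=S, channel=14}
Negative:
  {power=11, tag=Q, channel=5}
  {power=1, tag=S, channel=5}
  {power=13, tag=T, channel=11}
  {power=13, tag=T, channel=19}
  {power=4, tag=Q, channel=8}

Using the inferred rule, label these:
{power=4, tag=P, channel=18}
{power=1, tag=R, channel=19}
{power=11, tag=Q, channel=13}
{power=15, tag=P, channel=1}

'Positive' ⟺ power ≠ 13 AND channel ≥ 9.
{power=4, tag=P, channel=18} — power = 4, channel = 18, hence Positive. {power=1, tag=R, channel=19} — power = 1, channel = 19, hence Positive. {power=11, tag=Q, channel=13} — power = 11, channel = 13, hence Positive. {power=15, tag=P, channel=1} — power = 15, channel = 1, hence Negative.

Positive, Positive, Positive, Negative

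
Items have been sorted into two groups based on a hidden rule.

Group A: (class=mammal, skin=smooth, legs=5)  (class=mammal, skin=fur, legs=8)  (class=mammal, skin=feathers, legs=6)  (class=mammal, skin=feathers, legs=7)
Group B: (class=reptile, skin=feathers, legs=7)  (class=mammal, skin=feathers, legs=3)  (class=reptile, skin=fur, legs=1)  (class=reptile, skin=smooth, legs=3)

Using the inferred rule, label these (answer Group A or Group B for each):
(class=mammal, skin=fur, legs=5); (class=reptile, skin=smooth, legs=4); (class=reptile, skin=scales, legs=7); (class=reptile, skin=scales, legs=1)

The pattern is that an item is 'Group A' exactly when: class is mammal AND legs ≥ 5.

Group A, Group B, Group B, Group B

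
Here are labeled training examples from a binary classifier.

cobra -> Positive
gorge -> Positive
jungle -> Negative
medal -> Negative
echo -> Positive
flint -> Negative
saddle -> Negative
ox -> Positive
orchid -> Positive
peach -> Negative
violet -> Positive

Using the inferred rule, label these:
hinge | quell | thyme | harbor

Negative, Negative, Negative, Positive

The rule appears to be: contains 'o'.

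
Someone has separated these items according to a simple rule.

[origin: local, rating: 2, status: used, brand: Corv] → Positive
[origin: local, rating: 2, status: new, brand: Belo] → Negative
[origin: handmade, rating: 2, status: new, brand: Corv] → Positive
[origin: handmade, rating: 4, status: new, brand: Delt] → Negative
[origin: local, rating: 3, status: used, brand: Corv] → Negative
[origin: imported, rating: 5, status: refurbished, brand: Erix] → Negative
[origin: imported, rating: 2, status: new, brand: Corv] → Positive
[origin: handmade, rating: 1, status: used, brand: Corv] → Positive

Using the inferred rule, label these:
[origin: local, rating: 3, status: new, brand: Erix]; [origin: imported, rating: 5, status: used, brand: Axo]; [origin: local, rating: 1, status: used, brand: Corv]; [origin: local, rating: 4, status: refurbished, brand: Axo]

One predicate separates the groups cleanly: brand is Corv AND rating ≤ 2.

Negative, Negative, Positive, Negative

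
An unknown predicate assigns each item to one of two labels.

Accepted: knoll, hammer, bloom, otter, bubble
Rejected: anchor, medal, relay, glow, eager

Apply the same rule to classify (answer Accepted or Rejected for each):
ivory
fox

Rejected, Rejected

All 'Accepted' examples share one property — has a double letter — and every 'Rejected' example lacks it.
ivory: Rejected (no doubled letter).
fox: Rejected (no doubled letter).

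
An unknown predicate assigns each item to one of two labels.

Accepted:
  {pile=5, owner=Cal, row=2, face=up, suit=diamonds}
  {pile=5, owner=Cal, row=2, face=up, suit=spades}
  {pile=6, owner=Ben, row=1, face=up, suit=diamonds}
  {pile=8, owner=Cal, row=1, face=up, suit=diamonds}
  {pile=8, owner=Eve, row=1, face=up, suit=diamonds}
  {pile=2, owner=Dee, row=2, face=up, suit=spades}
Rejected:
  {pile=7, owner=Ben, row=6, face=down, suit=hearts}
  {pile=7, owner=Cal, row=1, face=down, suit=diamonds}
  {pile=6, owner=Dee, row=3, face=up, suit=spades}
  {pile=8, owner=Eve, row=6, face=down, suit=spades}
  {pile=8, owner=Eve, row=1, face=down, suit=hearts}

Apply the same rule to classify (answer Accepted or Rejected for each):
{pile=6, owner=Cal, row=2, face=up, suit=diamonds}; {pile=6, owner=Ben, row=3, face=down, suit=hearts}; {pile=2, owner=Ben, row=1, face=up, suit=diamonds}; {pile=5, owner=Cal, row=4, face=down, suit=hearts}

The pattern is that an item is 'Accepted' exactly when: face is up AND row ≤ 2.
{pile=6, owner=Cal, row=2, face=up, suit=diamonds}: face is up, row = 2 — fits, so Accepted. {pile=6, owner=Ben, row=3, face=down, suit=hearts}: face is down, row = 3 — doesn't match, so Rejected. {pile=2, owner=Ben, row=1, face=up, suit=diamonds}: face is up, row = 1 — fits, so Accepted. {pile=5, owner=Cal, row=4, face=down, suit=hearts}: face is down, row = 4 — doesn't match, so Rejected.

Accepted, Rejected, Accepted, Rejected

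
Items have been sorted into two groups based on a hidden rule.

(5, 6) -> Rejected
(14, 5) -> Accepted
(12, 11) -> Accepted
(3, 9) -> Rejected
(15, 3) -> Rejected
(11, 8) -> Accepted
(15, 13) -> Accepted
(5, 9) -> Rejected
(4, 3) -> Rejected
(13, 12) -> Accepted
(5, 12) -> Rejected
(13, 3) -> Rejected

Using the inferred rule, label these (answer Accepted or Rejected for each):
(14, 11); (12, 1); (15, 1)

Accepted, Rejected, Rejected

The rule appears to be: sum ≥ 19.
(14, 11) → 14+11 = 25 → Accepted.
(12, 1) → 12+1 = 13 → Rejected.
(15, 1) → 15+1 = 16 → Rejected.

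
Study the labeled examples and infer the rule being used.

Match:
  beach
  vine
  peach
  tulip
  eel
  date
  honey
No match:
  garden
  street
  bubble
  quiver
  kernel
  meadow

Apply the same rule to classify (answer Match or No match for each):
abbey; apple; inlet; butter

The simplest hypothesis consistent with all the labels is: length ≤ 5.

Match, Match, Match, No match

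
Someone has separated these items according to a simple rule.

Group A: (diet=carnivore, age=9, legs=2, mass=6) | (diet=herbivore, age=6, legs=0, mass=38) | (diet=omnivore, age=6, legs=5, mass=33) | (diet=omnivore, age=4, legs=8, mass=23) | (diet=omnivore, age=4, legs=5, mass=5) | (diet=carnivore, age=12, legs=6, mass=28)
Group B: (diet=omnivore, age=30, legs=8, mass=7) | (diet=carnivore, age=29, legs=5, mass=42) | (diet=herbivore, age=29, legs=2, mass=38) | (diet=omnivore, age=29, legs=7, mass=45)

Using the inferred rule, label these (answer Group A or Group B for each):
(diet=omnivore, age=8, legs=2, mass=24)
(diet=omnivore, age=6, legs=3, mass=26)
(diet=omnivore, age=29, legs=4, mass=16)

A rule that fits every label: age ≤ 12 — true of each 'Group A' example, false of each 'Group B' one.

Group A, Group A, Group B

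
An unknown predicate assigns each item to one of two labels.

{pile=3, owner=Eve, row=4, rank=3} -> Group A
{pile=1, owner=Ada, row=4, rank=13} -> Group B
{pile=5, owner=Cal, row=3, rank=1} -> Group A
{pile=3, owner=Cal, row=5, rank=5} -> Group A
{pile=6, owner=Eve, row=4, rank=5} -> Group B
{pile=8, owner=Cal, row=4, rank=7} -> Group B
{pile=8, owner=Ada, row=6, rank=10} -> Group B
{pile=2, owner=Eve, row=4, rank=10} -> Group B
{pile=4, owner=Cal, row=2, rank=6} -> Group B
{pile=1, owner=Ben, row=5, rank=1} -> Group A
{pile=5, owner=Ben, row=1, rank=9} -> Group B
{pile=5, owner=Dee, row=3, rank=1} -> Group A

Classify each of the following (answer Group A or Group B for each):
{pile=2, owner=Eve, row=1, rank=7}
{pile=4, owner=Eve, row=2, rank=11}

Group B, Group B

The classifier is using: rank ≤ 5 AND pile ≤ 5.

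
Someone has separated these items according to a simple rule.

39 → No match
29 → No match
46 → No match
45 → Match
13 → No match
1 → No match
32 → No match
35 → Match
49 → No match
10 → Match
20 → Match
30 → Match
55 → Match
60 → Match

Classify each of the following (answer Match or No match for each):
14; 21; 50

Checking candidate rules against both groups, what survives is: multiple of 5.
14: 14 = 5·2 + 4 — fails this test, so No match. 21: 21 = 5·4 + 1 — fails this test, so No match. 50: 50 = 5·10 — passes, so Match.

No match, No match, Match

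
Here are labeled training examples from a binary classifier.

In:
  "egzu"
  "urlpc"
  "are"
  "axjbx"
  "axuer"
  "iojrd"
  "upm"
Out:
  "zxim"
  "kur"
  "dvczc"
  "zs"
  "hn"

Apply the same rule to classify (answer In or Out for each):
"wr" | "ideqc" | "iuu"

Out, In, In

The simplest hypothesis consistent with all the labels is: starts with a vowel.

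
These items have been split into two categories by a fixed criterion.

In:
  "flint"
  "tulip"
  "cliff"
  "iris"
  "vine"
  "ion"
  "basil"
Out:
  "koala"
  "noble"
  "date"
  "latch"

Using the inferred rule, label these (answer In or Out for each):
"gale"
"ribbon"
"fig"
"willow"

Out, In, In, In

Rule: contains 'i'. This holds for each 'In' example and fails for each 'Out' one.
Out: "gale", since no 'i'.
In: "ribbon", since has 'i'.
In: "fig", since has 'i'.
In: "willow", since has 'i'.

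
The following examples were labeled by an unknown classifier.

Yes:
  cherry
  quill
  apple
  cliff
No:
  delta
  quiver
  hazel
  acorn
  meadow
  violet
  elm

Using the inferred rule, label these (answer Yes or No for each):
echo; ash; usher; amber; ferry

No, No, No, No, Yes

A rule that fits every label: has a double letter — true of each 'Yes' example, false of each 'No' one.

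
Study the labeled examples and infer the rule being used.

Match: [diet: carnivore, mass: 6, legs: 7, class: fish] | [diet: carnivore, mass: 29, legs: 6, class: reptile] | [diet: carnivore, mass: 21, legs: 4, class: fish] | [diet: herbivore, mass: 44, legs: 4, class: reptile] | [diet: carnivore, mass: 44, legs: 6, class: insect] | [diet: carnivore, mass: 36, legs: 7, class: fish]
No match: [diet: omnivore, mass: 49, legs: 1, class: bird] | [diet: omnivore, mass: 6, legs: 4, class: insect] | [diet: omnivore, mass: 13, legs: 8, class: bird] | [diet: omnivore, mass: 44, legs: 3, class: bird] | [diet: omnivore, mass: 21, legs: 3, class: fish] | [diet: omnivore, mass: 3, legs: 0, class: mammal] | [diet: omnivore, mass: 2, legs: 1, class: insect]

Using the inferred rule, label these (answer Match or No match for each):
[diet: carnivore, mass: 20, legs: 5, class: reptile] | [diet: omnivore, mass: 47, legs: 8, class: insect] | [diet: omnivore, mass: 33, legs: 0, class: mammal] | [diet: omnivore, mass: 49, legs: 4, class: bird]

The pattern is that an item is 'Match' exactly when: diet is not omnivore.

Match, No match, No match, No match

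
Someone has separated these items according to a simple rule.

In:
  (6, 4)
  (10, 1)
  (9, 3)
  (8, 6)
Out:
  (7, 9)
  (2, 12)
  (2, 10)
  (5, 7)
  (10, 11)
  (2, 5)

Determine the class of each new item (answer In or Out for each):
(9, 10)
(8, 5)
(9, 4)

Out, In, In

The distinguishing property — first > second — holds for all the 'In' cases and none of the 'Out' cases.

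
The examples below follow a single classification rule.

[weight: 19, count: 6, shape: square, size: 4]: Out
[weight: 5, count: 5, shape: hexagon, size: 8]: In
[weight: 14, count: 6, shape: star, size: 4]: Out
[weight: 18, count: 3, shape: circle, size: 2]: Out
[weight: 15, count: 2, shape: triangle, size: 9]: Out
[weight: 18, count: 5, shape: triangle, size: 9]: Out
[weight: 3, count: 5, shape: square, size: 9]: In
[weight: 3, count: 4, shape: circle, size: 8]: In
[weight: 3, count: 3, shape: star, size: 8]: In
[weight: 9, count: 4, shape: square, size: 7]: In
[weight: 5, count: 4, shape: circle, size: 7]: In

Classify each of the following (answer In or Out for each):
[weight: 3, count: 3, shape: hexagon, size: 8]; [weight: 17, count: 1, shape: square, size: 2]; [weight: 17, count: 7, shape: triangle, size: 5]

In, Out, Out

Every 'In' example satisfies: weight ≤ 9. None of the 'Out' examples do.
[weight: 3, count: 3, shape: hexagon, size: 8]: In (weight = 3).
[weight: 17, count: 1, shape: square, size: 2]: Out (weight = 17).
[weight: 17, count: 7, shape: triangle, size: 5]: Out (weight = 17).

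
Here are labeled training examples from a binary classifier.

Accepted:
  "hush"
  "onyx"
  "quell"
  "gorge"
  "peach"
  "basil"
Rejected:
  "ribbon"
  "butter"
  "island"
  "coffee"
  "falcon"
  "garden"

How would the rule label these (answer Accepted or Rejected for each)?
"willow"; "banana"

Rejected, Rejected

All 'Accepted' examples share one property — length ≤ 5 — and every 'Rejected' example lacks it.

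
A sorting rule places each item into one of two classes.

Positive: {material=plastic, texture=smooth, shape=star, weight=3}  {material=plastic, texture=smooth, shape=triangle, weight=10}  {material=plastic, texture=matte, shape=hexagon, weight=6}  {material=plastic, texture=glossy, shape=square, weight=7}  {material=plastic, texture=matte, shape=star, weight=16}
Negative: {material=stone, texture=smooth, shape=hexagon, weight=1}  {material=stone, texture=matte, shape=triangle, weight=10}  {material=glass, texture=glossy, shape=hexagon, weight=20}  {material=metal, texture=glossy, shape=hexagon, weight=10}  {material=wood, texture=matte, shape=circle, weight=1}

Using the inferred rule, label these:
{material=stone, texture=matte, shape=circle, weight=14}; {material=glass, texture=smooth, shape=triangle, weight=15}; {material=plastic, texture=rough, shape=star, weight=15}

The classifier is using: material is plastic.
Negative: {material=stone, texture=matte, shape=circle, weight=14}, since material is stone.
Negative: {material=glass, texture=smooth, shape=triangle, weight=15}, since material is glass.
Positive: {material=plastic, texture=rough, shape=star, weight=15}, since material is plastic.

Negative, Negative, Positive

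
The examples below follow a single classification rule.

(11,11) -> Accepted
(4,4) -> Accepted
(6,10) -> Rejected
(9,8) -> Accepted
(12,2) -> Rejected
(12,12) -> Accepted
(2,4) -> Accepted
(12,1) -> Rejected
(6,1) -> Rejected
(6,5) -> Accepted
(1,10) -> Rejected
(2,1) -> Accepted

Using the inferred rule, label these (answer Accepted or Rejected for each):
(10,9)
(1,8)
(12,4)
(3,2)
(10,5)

Accepted, Rejected, Rejected, Accepted, Rejected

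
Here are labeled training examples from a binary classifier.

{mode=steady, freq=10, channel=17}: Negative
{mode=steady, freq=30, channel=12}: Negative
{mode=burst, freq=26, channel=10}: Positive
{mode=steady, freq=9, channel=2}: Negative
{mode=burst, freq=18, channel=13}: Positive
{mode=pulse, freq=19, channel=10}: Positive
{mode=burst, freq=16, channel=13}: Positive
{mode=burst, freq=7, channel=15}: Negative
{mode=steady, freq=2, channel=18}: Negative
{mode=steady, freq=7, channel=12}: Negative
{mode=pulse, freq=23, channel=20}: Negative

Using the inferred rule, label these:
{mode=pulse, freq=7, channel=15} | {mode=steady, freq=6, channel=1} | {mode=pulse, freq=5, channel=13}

Negative, Negative, Positive

The classifier is using: channel = 10 OR channel = 13.
{mode=pulse, freq=7, channel=15}: channel = 15, does not pass → Negative. {mode=steady, freq=6, channel=1}: channel = 1, does not pass → Negative. {mode=pulse, freq=5, channel=13}: channel = 13, satisfies this → Positive.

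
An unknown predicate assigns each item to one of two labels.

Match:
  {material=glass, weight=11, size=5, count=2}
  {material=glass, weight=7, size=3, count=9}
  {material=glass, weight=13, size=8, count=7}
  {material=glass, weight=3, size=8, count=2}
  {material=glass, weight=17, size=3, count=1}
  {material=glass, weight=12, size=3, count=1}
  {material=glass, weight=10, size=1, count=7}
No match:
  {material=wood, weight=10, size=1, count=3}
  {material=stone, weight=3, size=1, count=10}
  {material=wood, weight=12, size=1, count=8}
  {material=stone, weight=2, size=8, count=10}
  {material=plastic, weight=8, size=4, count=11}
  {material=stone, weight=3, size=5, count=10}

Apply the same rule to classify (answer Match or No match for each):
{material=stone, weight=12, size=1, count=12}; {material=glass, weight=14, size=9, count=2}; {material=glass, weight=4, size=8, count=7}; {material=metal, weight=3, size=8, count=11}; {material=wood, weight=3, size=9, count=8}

No match, Match, Match, No match, No match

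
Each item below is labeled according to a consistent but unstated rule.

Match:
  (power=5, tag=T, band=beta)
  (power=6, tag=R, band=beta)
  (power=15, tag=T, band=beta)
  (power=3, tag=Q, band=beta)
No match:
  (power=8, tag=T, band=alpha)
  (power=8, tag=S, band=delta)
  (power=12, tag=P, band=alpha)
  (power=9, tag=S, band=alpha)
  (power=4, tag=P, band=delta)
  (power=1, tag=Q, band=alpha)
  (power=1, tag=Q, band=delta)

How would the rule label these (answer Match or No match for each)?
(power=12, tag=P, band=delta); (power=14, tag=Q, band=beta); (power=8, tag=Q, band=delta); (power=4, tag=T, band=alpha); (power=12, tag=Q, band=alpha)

No match, Match, No match, No match, No match

All 'Match' examples share one property — band is beta — and every 'No match' example lacks it.
(power=12, tag=P, band=delta) — band is delta, hence No match.
(power=14, tag=Q, band=beta) — band is beta, hence Match.
(power=8, tag=Q, band=delta) — band is delta, hence No match.
(power=4, tag=T, band=alpha) — band is alpha, hence No match.
(power=12, tag=Q, band=alpha) — band is alpha, hence No match.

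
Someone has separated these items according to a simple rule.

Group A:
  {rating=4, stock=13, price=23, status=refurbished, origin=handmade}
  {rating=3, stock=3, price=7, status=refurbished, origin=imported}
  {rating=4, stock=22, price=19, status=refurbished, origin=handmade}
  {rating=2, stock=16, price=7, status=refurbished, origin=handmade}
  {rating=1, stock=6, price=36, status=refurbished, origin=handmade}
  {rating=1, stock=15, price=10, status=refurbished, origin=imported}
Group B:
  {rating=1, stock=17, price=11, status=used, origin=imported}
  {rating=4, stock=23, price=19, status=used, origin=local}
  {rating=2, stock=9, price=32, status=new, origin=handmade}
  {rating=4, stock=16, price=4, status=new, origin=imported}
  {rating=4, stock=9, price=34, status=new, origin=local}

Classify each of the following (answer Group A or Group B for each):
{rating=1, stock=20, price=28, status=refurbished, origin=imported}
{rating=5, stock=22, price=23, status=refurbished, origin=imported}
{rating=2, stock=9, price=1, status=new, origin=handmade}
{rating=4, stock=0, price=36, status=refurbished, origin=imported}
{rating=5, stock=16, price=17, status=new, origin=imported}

Group A, Group A, Group B, Group A, Group B

Checking candidate rules against both groups, what survives is: status is refurbished.
{rating=1, stock=20, price=28, status=refurbished, origin=imported} — status is refurbished, hence Group A.
{rating=5, stock=22, price=23, status=refurbished, origin=imported} — status is refurbished, hence Group A.
{rating=2, stock=9, price=1, status=new, origin=handmade} — status is new, hence Group B.
{rating=4, stock=0, price=36, status=refurbished, origin=imported} — status is refurbished, hence Group A.
{rating=5, stock=16, price=17, status=new, origin=imported} — status is new, hence Group B.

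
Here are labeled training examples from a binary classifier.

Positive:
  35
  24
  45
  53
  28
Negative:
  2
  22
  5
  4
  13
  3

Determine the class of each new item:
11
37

The pattern is that an item is 'Positive' exactly when: at least 24.
Negative: 11, since 11 < 24. Positive: 37, since 37 ≥ 24.

Negative, Positive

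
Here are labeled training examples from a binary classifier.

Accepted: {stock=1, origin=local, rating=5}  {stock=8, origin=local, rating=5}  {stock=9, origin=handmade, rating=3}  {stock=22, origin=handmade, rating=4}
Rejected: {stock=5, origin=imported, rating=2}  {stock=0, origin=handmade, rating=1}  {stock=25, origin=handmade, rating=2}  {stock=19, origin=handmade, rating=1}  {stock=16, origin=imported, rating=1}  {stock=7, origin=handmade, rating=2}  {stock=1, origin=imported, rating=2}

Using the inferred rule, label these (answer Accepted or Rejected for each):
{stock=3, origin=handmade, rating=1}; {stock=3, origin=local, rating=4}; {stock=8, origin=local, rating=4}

Rule: rating ≥ 3. This holds for each 'Accepted' example and fails for each 'Rejected' one.
{stock=3, origin=handmade, rating=1}: Rejected (rating = 1).
{stock=3, origin=local, rating=4}: Accepted (rating = 4).
{stock=8, origin=local, rating=4}: Accepted (rating = 4).

Rejected, Accepted, Accepted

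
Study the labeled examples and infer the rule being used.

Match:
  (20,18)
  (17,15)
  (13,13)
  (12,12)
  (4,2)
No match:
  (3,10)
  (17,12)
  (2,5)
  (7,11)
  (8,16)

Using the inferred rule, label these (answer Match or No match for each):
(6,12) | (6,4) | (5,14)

The simplest hypothesis consistent with all the labels is: |first − second| ≤ 2.
(6,12): |6−12| = 6 — fails the rule, so No match. (6,4): |6−4| = 2 — matches, so Match. (5,14): |5−14| = 9 — fails the rule, so No match.

No match, Match, No match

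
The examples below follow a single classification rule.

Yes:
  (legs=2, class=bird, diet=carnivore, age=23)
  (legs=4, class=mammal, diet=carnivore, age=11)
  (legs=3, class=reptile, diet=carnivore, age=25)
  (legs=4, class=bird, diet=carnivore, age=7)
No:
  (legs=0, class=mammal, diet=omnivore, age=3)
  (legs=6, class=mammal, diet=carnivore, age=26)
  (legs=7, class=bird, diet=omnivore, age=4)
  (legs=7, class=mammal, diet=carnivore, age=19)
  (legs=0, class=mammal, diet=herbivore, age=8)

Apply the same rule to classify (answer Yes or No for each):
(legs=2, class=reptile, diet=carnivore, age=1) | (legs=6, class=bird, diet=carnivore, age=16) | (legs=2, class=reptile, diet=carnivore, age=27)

Yes, No, Yes

Rule: diet is carnivore AND legs ≤ 4. This holds for each 'Yes' example and fails for each 'No' one.
(legs=2, class=reptile, diet=carnivore, age=1): diet is carnivore, legs = 2 — qualifies, so Yes. (legs=6, class=bird, diet=carnivore, age=16): diet is carnivore, legs = 6 — does not fit, so No. (legs=2, class=reptile, diet=carnivore, age=27): diet is carnivore, legs = 2 — qualifies, so Yes.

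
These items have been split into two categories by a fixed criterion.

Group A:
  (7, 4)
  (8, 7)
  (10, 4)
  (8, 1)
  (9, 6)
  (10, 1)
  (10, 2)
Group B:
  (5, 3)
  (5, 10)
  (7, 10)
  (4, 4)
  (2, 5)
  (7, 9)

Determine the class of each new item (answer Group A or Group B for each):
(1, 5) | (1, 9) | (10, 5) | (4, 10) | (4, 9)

Group B, Group B, Group A, Group B, Group B

The rule appears to be: first > second AND sum ≥ 9.
Group B: (1, 5), since 1 < 5, 1+5 = 6.
Group B: (1, 9), since 1 < 9, 1+9 = 10.
Group A: (10, 5), since 10 > 5, 10+5 = 15.
Group B: (4, 10), since 4 < 10, 4+10 = 14.
Group B: (4, 9), since 4 < 9, 4+9 = 13.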